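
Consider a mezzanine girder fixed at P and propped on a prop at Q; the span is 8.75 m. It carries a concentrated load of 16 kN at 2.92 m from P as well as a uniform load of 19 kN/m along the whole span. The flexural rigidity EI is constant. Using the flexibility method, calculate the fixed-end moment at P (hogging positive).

Remove the prop at Q; the released (primary) structure is a cantilever built in at P.
Deflection at Q on the released cantilever, summing each load's contribution:
  point load 16 at a = 2.92: Pa²(3L − a)/(6EI) = 530.5/EI
  UDL 19: wL⁴/(8EI) = 13922/EI
  δ_0 = 14452/EI
Tip deflection under a unit load at Q: L³/(3EI) = 223.3/EI.
Compatibility at Q: δ_0 − R_Q·δ_{QQ} = 0, so R_Q = 14452/223.3 = 64.72 kN.
Moment equilibrium about P: M_P = Σ(load moments about P) − R_Q·L = 774.1 − 64.72×8.75 = 207.8 kN·m.

M_P = 207.8 kN·m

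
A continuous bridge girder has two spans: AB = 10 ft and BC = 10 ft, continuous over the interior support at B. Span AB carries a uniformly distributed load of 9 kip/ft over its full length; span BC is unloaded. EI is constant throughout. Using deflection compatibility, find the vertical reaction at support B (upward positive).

R_B = 56.25 kip

Release continuity at B by inserting a hinge; the redundant is the internal moment M_B. The primary structure is two simply-supported spans AB and BC.
End slopes at the hinge B, treating each span as simply supported:
  span AB: UDL 9: wL³/(24EI) = 375/EI
  relative rotation θ_0 = (375 + 0)/EI = 375/EI
A unit hogging moment at B produces rotation L₁/(3EI) + L₂/(3EI) = 6.667/EI.
Slope continuity at B: θ_0 = M_B·6.667/EI, so M_B = 375/6.667 = 56.25 kip·ft (hogging).
Span AB, ΣM about A with M_B applied at B: R_B^{AB}·10 = 450 + 56.25, so R_B^{AB} = 50.62 kip and R_A = 90 − 50.62 = 39.38 kip.
Span BC, ΣM about C: R_B^{BC}·10 = 0 + 56.25, so R_B^{BC} = 5.625 kip and R_C = 0 − 5.625 = -5.625 kip.
R_B = 50.62 + 5.625 = 56.25 kip.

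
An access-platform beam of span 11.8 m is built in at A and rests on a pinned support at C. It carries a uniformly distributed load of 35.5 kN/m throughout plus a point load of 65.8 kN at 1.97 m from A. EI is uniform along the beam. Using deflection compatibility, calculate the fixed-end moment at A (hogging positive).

M_A = 716.8 kN·m

Remove the prop at C; the released (primary) structure is a cantilever built in at A.
Primary-structure tip deflection at C by superposition:
  UDL 35.5: wL⁴/(8EI) = 86033/EI
  point load 65.8 at a = 1.97: Pa²(3L − a)/(6EI) = 1423/EI
  δ_0 = 87456/EI
Flexibility coefficient — unit upward force at C: δ_{CC} = L³/(3EI) = 547.7/EI.
Compatibility at C: δ_0 − R_C·δ_{CC} = 0, so R_C = 87456/547.7 = 159.7 kN.
Moment equilibrium about A: M_A = Σ(load moments about A) − R_C·L = 2601 − 159.7×11.8 = 716.8 kN·m.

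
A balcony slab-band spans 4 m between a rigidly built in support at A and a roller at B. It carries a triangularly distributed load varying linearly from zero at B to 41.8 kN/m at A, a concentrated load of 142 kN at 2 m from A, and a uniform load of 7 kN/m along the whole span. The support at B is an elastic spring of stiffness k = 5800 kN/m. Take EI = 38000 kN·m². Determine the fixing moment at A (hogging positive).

M_A = 232.4 kN·m

Choose R_B as the redundant. The primary structure is the cantilever fixed at A.
Primary-structure tip deflection at B by superposition:
  triangular load, peak 41.8 at the fixed end: w₀L⁴/(30EI) = 356.7/EI
  point load 142 at a = 2: Pa²(3L − a)/(6EI) = 946.7/EI
  UDL 7: wL⁴/(8EI) = 224/EI
  δ_0 = 1527/EI
Tip deflection under a unit load at B: L³/(3EI) = 21.33/EI.
With EI = 38000 kN·m²: δ_0 = 0.040194 m and δ_{BB} = 0.000561 m/kN.
Compatibility — the spring shortens by R_B/k under the reaction it provides: δ_0 − R_B·δ_{BB} = R_B/k. With 1/k = 0.000172 m/kN, R_B = δ_0 / (δ_{BB} + 1/k) = 0.040194 / (0.000561 + 0.000172) = 54.77 kN.
Moment equilibrium about A: M_A = Σ(load moments about A) − R_B·L = 451.5 − 54.77×4 = 232.4 kN·m.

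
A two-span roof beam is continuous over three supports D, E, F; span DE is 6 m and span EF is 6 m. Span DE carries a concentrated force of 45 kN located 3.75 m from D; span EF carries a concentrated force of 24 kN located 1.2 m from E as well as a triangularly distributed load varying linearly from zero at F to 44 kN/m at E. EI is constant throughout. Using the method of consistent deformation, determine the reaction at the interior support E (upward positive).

R_E = 165 kN

Insert a hinge at E; M_E is the redundant, and each span becomes simply supported.
End slopes at the hinge E, treating each span as simply supported:
  span DE: point load 45 at a = 3.75: Pab(L + a)/(6LEI) = 102.8/EI
  span EF: point load 24 at a = 1.2: Pab(L + b)/(6LEI) = 41.47/EI
  span EF: triangular load, peak 44: w₀L³/(45EI) = 211.2/EI
  relative rotation θ_0 = (102.8 + 252.7)/EI = 355.5/EI
A unit hogging moment at E produces rotation L₁/(3EI) + L₂/(3EI) = 4/EI.
Compatibility: M_E·(L₁+L₂)/(3EI) = θ_0, giving M_E = 88.88 kN·m (hogging).
Span DE, ΣM about D with M_E applied at E: R_E^{DE}·6 = 168.8 + 88.88, so R_E^{DE} = 42.94 kN and R_D = 45 − 42.94 = 2.062 kN.
Span EF, ΣM about F: R_E^{EF}·6 = 643.2 + 88.88, so R_E^{EF} = 122 kN and R_F = 156 − 122 = 33.99 kN.
R_E = 42.94 + 122 = 165 kN.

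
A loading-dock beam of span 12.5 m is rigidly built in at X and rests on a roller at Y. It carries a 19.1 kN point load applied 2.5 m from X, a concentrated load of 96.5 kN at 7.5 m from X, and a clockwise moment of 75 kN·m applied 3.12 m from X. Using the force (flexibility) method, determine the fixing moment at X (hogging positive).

Take the reaction at Y as the redundant and release it; the primary structure is a cantilever fixed at X.
Primary-structure tip deflection at Y by superposition:
  point load 19.1 at a = 2.5: Pa²(3L − a)/(6EI) = 696.4/EI
  point load 96.5 at a = 7.5: Pa²(3L − a)/(6EI) = 27141/EI
  clockwise couple 75 at a = 3.12: M₀a(2L − a)/(2EI) = 2560/EI
  δ_0 = 30397/EI
Tip deflection under a unit load at Y: L³/(3EI) = 651/EI.
The prop prevents deflection at Y: R_Y = δ_0/δ_{YY} = 30397/651 = 46.69 kN.
Moment equilibrium about X: M_X = Σ(load moments about X) − R_Y·L = 846.5 − 46.69×12.5 = 262.9 kN·m.

M_X = 262.9 kN·m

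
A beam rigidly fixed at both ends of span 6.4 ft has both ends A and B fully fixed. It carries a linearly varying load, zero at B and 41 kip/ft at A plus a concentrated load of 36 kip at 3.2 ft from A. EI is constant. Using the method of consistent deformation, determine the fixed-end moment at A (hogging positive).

M_A = 112.8 kip·ft

Take the two fixed-end moments M_A, M_B as redundants; the released structure is the simple span AB.
On the primary (simply-supported) span, the end slopes from the loading are:
  at A: triangular load, peak 41: w₀L³/(45EI) = 238.8/EI
  at B: triangular load, peak 41: 7w₀L³/(360EI) = 209/EI
  at A: point load 36 at a = 3.2: Pab(L + b)/(6LEI) = 92.16/EI
  at B: point load 36 at a = 3.2: Pab(L + a)/(6LEI) = 92.16/EI
  θ_A0 = 331/EI,  θ_B0 = 301.1/EI
Flexibility coefficients: a unit moment at one end gives L/(3EI) there and L/(6EI) at the far end, so f₁₁ = f₂₂ = 2.133/EI and f₁₂ = f₂₁ = 1.067/EI.
Compatibility — zero rotation at each built-in end:
  2.133 M_A + 1.067 M_B = 331
  1.067 M_A + 2.133 M_B = 301.1
Solving the pair gives M_A = 112.8 kip·ft and M_B = 84.78 kip·ft (hogging).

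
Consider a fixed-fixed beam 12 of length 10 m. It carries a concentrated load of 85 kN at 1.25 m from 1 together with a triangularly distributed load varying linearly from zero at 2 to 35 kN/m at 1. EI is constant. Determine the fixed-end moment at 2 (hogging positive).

Take the two fixed-end moments M_1, M_2 as redundants; the released structure is the simple span 12.
Simple-span end rotations at 1 and 2 under the given loads:
  at 1: point load 85 at a = 1.25: Pab(L + b)/(6LEI) = 290.5/EI
  at 2: point load 85 at a = 1.25: Pab(L + a)/(6LEI) = 174.3/EI
  at 1: triangular load, peak 35: w₀L³/(45EI) = 777.8/EI
  at 2: triangular load, peak 35: 7w₀L³/(360EI) = 680.6/EI
  θ_10 = 1068/EI,  θ_20 = 854.9/EI
Flexibility coefficients: a unit moment at one end gives L/(3EI) there and L/(6EI) at the far end, so f₁₁ = f₂₂ = 3.333/EI and f₁₂ = f₂₁ = 1.667/EI.
Compatibility — zero rotation at each built-in end:
  3.333 M_1 + 1.667 M_2 = 1068
  1.667 M_1 + 3.333 M_2 = 854.9
Solving the pair gives M_1 = 256.3 kN·m and M_2 = 128.3 kN·m (hogging).

M_2 = 128.3 kN·m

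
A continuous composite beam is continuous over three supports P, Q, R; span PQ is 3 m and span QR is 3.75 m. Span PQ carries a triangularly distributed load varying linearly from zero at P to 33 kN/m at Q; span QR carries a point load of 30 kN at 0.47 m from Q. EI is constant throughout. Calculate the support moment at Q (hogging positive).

M_Q = 15.22 kN·m

Insert a hinge at Q; M_Q is the redundant, and each span becomes simply supported.
Rotations at Q on the released spans (each span's end-slope, ×1/EI):
  span PQ: triangular load, peak 33: w₀L³/(45EI) = 19.8/EI
  span QR: point load 30 at a = 0.47: Pab(L + b)/(6LEI) = 14.45/EI
  relative rotation θ_0 = (19.8 + 14.45)/EI = 34.25/EI
A unit hogging moment at Q produces rotation L₁/(3EI) + L₂/(3EI) = 2.25/EI.
Compatibility: M_Q·(L₁+L₂)/(3EI) = θ_0, giving M_Q = 15.22 kN·m (hogging).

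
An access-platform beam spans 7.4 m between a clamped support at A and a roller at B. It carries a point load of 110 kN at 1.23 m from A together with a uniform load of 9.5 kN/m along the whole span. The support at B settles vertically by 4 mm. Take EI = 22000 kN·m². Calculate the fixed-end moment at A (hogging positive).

Choose R_B as the redundant. The primary structure is the cantilever fixed at A.
Free-end deflection of the primary structure under the applied loading (downward +):
  point load 110 at a = 1.23: Pa²(3L − a)/(6EI) = 581.6/EI
  UDL 9.5: wL⁴/(8EI) = 3561/EI
  δ_0 = 4143/EI
Flexibility coefficient — unit upward force at B: δ_{BB} = L³/(3EI) = 135.1/EI.
With EI = 22000 kN·m²: δ_0 = 0.1883 m and δ_{BB} = 0.00614 m/kN.
Compatibility — the beam at B must follow the support down by 0.004 m: δ_0 − R_B·δ_{BB} = 0.004, so R_B = (0.1883 − 0.004)/0.00614 = 30.02 kN.
Moment equilibrium about A: M_A = Σ(load moments about A) − R_B·L = 395.4 − 30.02×7.4 = 173.3 kN·m.

M_A = 173.3 kN·m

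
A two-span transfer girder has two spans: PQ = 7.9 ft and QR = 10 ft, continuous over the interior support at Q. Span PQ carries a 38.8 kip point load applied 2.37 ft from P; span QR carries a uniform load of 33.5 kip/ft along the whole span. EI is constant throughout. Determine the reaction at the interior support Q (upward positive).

Release continuity at Q by inserting a hinge; the redundant is the internal moment M_Q. The primary structure is two simply-supported spans PQ and QR.
Discontinuity in slope at Q on the released structure — sum the simple-span end rotations:
  span PQ: point load 38.8 at a = 2.37: Pab(L + a)/(6LEI) = 110.2/EI
  span QR: UDL 33.5: wL³/(24EI) = 1396/EI
  relative rotation θ_0 = (110.2 + 1396)/EI = 1506/EI
A unit hogging moment at Q produces rotation L₁/(3EI) + L₂/(3EI) = 5.967/EI.
Compatibility: M_Q·(L₁+L₂)/(3EI) = θ_0, giving M_Q = 252.4 kip·ft (hogging).
Span PQ, ΣM about P with M_Q applied at Q: R_Q^{PQ}·7.9 = 91.96 + 252.4, so R_Q^{PQ} = 43.59 kip and R_P = 38.8 − 43.59 = -4.79 kip.
Span QR, ΣM about R: R_Q^{QR}·10 = 1675 + 252.4, so R_Q^{QR} = 192.7 kip and R_R = 335 − 192.7 = 142.3 kip.
R_Q = 43.59 + 192.7 = 236.3 kip.

R_Q = 236.3 kip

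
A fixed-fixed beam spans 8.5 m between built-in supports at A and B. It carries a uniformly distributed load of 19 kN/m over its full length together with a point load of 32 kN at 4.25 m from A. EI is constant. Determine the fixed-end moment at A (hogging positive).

M_A = 148.4 kN·m

Release both end moments; the primary structure is a simply-supported span AB with redundants M_A and M_B.
End rotations of the released simple span under the applied load (×1/EI):
  at A: UDL 19: wL³/(24EI) = 486.2/EI
  at B: UDL 19: wL³/(24EI) = 486.2/EI
  at A: point load 32 at a = 4.25: Pab(L + b)/(6LEI) = 144.5/EI
  at B: point load 32 at a = 4.25: Pab(L + a)/(6LEI) = 144.5/EI
  θ_A0 = 630.7/EI,  θ_B0 = 630.7/EI
Flexibility coefficients: a unit moment at one end gives L/(3EI) there and L/(6EI) at the far end, so f₁₁ = f₂₂ = 2.833/EI and f₁₂ = f₂₁ = 1.417/EI.
Compatibility — zero rotation at each built-in end:
  2.833 M_A + 1.417 M_B = 630.7
  1.417 M_A + 2.833 M_B = 630.7
Solving the pair gives M_A = 148.4 kN·m and M_B = 148.4 kN·m (hogging).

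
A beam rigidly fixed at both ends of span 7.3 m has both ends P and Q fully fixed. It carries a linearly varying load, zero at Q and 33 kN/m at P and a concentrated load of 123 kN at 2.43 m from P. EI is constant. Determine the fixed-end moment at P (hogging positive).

Take the two fixed-end moments M_P, M_Q as redundants; the released structure is the simple span PQ.
On the primary (simply-supported) span, the end slopes from the loading are:
  at P: triangular load, peak 33: w₀L³/(45EI) = 285.3/EI
  at Q: triangular load, peak 33: 7w₀L³/(360EI) = 249.6/EI
  at P: point load 123 at a = 2.43: Pab(L + b)/(6LEI) = 404.4/EI
  at Q: point load 123 at a = 2.43: Pab(L + a)/(6LEI) = 323.4/EI
  θ_P0 = 689.7/EI,  θ_Q0 = 573/EI
Flexibility coefficients: a unit moment at one end gives L/(3EI) there and L/(6EI) at the far end, so f₁₁ = f₂₂ = 2.433/EI and f₁₂ = f₂₁ = 1.217/EI.
Compatibility — zero rotation at each built-in end:
  2.433 M_P + 1.217 M_Q = 689.7
  1.217 M_P + 2.433 M_Q = 573
Solving the pair gives M_P = 221 kN·m and M_Q = 125 kN·m (hogging).

M_P = 221 kN·m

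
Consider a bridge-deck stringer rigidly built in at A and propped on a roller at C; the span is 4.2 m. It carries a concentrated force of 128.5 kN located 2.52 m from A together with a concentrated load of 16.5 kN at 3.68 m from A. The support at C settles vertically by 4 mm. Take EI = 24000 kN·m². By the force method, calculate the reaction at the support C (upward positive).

R_C = 65.08 kN

Remove the prop at C; the released (primary) structure is a cantilever built in at A.
Free-end deflection of the primary structure under the applied loading (downward +):
  point load 128.5 at a = 2.52: Pa²(3L − a)/(6EI) = 1371/EI
  point load 16.5 at a = 3.68: Pa²(3L − a)/(6EI) = 332.2/EI
  δ_0 = 1703/EI
Flexibility coefficient — unit upward force at C: δ_{CC} = L³/(3EI) = 24.7/EI.
With EI = 24000 kN·m²: δ_0 = 0.070963 m and δ_{CC} = 0.001029 m/kN.
Compatibility — the beam at C must follow the support down by 0.004 m: δ_0 − R_C·δ_{CC} = 0.004, so R_C = (0.070963 − 0.004)/0.001029 = 65.08 kN.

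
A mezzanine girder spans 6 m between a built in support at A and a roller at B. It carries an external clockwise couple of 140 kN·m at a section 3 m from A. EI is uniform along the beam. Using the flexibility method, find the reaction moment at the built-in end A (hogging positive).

M_A = -17.5 kN·m

Take the reaction at B as the redundant and release it; the primary structure is a cantilever fixed at A.
Deflection at B on the released cantilever, summing each load's contribution:
  clockwise couple 140 at a = 3: M₀a(2L − a)/(2EI) = 1890/EI
Tip deflection under a unit load at B: L³/(3EI) = 72/EI.
The prop prevents deflection at B: R_B = δ_0/δ_{BB} = 1890/72 = 26.25 kN.
Moment equilibrium about A: M_A = Σ(load moments about A) − R_B·L = 140 − 26.25×6 = -17.5 kN·m.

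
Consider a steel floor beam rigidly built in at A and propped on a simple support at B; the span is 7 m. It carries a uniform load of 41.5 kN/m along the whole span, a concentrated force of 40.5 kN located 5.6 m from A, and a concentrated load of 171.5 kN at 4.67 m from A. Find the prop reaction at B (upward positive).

R_B = 226.5 kN

Remove the prop at B; the released (primary) structure is a cantilever built in at A.
Free-end deflection of the primary structure under the applied loading (downward +):
  UDL 41.5: wL⁴/(8EI) = 12455/EI
  point load 40.5 at a = 5.6: Pa²(3L − a)/(6EI) = 3260/EI
  point load 171.5 at a = 4.67: Pa²(3L − a)/(6EI) = 10180/EI
  δ_0 = 25895/EI
Tip deflection under a unit load at B: L³/(3EI) = 114.3/EI.
Compatibility at B: δ_0 − R_B·δ_{BB} = 0, so R_B = 25895/114.3 = 226.5 kN.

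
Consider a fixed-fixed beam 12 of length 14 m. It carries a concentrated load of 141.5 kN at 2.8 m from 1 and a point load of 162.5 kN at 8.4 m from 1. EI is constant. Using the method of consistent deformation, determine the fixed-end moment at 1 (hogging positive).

M_1 = 472 kN·m

Release both end moments; the primary structure is a simply-supported span 12 with redundants M_1 and M_2.
Simple-span end rotations at 1 and 2 under the given loads:
  at 1: point load 141.5 at a = 2.8: Pab(L + b)/(6LEI) = 1331/EI
  at 2: point load 141.5 at a = 2.8: Pab(L + a)/(6LEI) = 887.5/EI
  at 1: point load 162.5 at a = 8.4: Pab(L + b)/(6LEI) = 1784/EI
  at 2: point load 162.5 at a = 8.4: Pab(L + a)/(6LEI) = 2038/EI
  θ_10 = 3115/EI,  θ_20 = 2926/EI
Flexibility coefficients: a unit moment at one end gives L/(3EI) there and L/(6EI) at the far end, so f₁₁ = f₂₂ = 4.667/EI and f₁₂ = f₂₁ = 2.333/EI.
Compatibility — zero rotation at each built-in end:
  4.667 M_1 + 2.333 M_2 = 3115
  2.333 M_1 + 4.667 M_2 = 2926
Solving the pair gives M_1 = 472 kN·m and M_2 = 391 kN·m (hogging).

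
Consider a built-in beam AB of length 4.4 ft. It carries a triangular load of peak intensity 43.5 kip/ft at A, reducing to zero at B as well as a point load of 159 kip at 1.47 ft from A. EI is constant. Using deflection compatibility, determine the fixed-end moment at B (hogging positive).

M_B = 80.07 kip·ft

Take the two fixed-end moments M_A, M_B as redundants; the released structure is the simple span AB.
End rotations of the released simple span under the applied load (×1/EI):
  at A: triangular load, peak 43.5: w₀L³/(45EI) = 82.34/EI
  at B: triangular load, peak 43.5: 7w₀L³/(360EI) = 72.05/EI
  at A: point load 159 at a = 1.47: Pab(L + b)/(6LEI) = 190.1/EI
  at B: point load 159 at a = 1.47: Pab(L + a)/(6LEI) = 152.3/EI
  θ_A0 = 272.5/EI,  θ_B0 = 224.3/EI
Flexibility coefficients: a unit moment at one end gives L/(3EI) there and L/(6EI) at the far end, so f₁₁ = f₂₂ = 1.467/EI and f₁₂ = f₂₁ = 0.7333/EI.
Compatibility — zero rotation at each built-in end:
  1.467 M_A + 0.7333 M_B = 272.5
  0.7333 M_A + 1.467 M_B = 224.3
Solving the pair gives M_A = 145.8 kip·ft and M_B = 80.07 kip·ft (hogging).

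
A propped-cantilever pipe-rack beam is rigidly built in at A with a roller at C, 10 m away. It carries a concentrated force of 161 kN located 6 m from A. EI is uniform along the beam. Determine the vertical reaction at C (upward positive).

R_C = 69.55 kN

Remove the prop at C; the released (primary) structure is a cantilever built in at A.
Downward deflection at the released point C due to the loads:
  point load 161 at a = 6: Pa²(3L − a)/(6EI) = 23184/EI
Flexibility coefficient — unit upward force at C: δ_{CC} = L³/(3EI) = 333.3/EI.
Compatibility at C: δ_0 − R_C·δ_{CC} = 0, so R_C = 23184/333.3 = 69.55 kN.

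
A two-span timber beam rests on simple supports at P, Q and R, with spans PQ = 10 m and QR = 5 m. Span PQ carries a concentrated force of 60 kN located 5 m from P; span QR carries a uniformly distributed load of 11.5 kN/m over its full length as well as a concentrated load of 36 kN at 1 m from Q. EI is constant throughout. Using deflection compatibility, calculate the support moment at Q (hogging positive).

M_Q = 95.62 kN·m

Take M_Q as the redundant. Released structure: two simple spans PQ and QR with a hinge at Q.
Rotations at Q on the released spans (each span's end-slope, ×1/EI):
  span PQ: point load 60 at a = 5: Pab(L + a)/(6LEI) = 375/EI
  span QR: UDL 11.5: wL³/(24EI) = 59.9/EI
  span QR: point load 36 at a = 1: Pab(L + b)/(6LEI) = 43.2/EI
  relative rotation θ_0 = (375 + 103.1)/EI = 478.1/EI
A unit hogging moment at Q produces rotation L₁/(3EI) + L₂/(3EI) = 5/EI.
Slope continuity at Q: θ_0 = M_Q·5/EI, so M_Q = 478.1/5 = 95.62 kN·m (hogging).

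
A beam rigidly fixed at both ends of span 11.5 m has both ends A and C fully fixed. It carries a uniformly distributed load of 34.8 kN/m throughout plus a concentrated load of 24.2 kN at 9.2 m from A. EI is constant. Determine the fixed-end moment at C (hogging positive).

M_C = 419.1 kN·m

Release both end moments; the primary structure is a simply-supported span AC with redundants M_A and M_C.
Simple-span end rotations at A and C under the given loads:
  at A: UDL 34.8: wL³/(24EI) = 2205/EI
  at C: UDL 34.8: wL³/(24EI) = 2205/EI
  at A: point load 24.2 at a = 9.2: Pab(L + b)/(6LEI) = 102.4/EI
  at C: point load 24.2 at a = 9.2: Pab(L + a)/(6LEI) = 153.6/EI
  θ_A0 = 2308/EI,  θ_C0 = 2359/EI
Flexibility coefficients: a unit moment at one end gives L/(3EI) there and L/(6EI) at the far end, so f₁₁ = f₂₂ = 3.833/EI and f₁₂ = f₂₁ = 1.917/EI.
Compatibility — zero rotation at each built-in end:
  3.833 M_A + 1.917 M_C = 2308
  1.917 M_A + 3.833 M_C = 2359
Solving the pair gives M_A = 392.4 kN·m and M_C = 419.1 kN·m (hogging).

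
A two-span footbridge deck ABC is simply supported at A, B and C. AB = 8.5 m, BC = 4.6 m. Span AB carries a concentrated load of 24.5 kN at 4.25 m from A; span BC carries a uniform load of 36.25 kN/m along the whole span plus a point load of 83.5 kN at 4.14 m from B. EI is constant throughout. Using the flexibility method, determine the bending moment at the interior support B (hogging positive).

Take M_B as the redundant. Released structure: two simple spans AB and BC with a hinge at B.
End slopes at the hinge B, treating each span as simply supported:
  span AB: point load 24.5 at a = 4.25: Pab(L + a)/(6LEI) = 110.6/EI
  span BC: UDL 36.25: wL³/(24EI) = 147/EI
  span BC: point load 83.5 at a = 4.14: Pab(L + b)/(6LEI) = 29.15/EI
  relative rotation θ_0 = (110.6 + 176.2)/EI = 286.8/EI
A unit hogging moment at B produces rotation L₁/(3EI) + L₂/(3EI) = 4.367/EI.
Compatibility: M_B·(L₁+L₂)/(3EI) = θ_0, giving M_B = 65.68 kN·m (hogging).

M_B = 65.68 kN·m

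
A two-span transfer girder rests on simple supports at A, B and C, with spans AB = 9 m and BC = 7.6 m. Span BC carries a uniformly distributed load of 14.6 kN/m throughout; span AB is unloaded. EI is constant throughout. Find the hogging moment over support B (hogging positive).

Take M_B as the redundant. Released structure: two simple spans AB and BC with a hinge at B.
End slopes at the hinge B, treating each span as simply supported:
  span BC: UDL 14.6: wL³/(24EI) = 267/EI
  relative rotation θ_0 = (0 + 267)/EI = 267/EI
A unit hogging moment at B produces rotation L₁/(3EI) + L₂/(3EI) = 5.533/EI.
Compatibility: M_B·(L₁+L₂)/(3EI) = θ_0, giving M_B = 48.26 kN·m (hogging).

M_B = 48.26 kN·m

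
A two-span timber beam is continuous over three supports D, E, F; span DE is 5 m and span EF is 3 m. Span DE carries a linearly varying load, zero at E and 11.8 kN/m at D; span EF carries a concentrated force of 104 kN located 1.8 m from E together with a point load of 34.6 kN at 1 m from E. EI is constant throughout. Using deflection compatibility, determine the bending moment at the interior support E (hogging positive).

M_E = 37.62 kN·m

Take M_E as the redundant. Released structure: two simple spans DE and EF with a hinge at E.
Discontinuity in slope at E on the released structure — sum the simple-span end rotations:
  span DE: triangular load, peak 11.8: 7w₀L³/(360EI) = 28.68/EI
  span EF: point load 104 at a = 1.8: Pab(L + b)/(6LEI) = 52.42/EI
  span EF: point load 34.6 at a = 1: Pab(L + b)/(6LEI) = 19.22/EI
  relative rotation θ_0 = (28.68 + 71.64)/EI = 100.3/EI
A unit hogging moment at E produces rotation L₁/(3EI) + L₂/(3EI) = 2.667/EI.
Compatibility: M_E·(L₁+L₂)/(3EI) = θ_0, giving M_E = 37.62 kN·m (hogging).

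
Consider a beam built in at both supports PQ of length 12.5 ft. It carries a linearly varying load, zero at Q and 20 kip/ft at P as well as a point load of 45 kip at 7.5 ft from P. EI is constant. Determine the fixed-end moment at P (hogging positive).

M_P = 210.2 kip·ft

Take the two fixed-end moments M_P, M_Q as redundants; the released structure is the simple span PQ.
End rotations of the released simple span under the applied load (×1/EI):
  at P: triangular load, peak 20: w₀L³/(45EI) = 868.1/EI
  at Q: triangular load, peak 20: 7w₀L³/(360EI) = 759.5/EI
  at P: point load 45 at a = 7.5: Pab(L + b)/(6LEI) = 393.8/EI
  at Q: point load 45 at a = 7.5: Pab(L + a)/(6LEI) = 450/EI
  θ_P0 = 1262/EI,  θ_Q0 = 1210/EI
Flexibility coefficients: a unit moment at one end gives L/(3EI) there and L/(6EI) at the far end, so f₁₁ = f₂₂ = 4.167/EI and f₁₂ = f₂₁ = 2.083/EI.
Compatibility — zero rotation at each built-in end:
  4.167 M_P + 2.083 M_Q = 1262
  2.083 M_P + 4.167 M_Q = 1210
Solving the pair gives M_P = 210.2 kip·ft and M_Q = 185.2 kip·ft (hogging).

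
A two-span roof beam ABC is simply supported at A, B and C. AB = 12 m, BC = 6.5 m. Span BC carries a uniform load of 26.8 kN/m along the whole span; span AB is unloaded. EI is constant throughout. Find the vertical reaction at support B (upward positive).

R_B = 98.89 kN

Release continuity at B by inserting a hinge; the redundant is the internal moment M_B. The primary structure is two simply-supported spans AB and BC.
End slopes at the hinge B, treating each span as simply supported:
  span BC: UDL 26.8: wL³/(24EI) = 306.7/EI
  relative rotation θ_0 = (0 + 306.7)/EI = 306.7/EI
A unit hogging moment at B produces rotation L₁/(3EI) + L₂/(3EI) = 6.167/EI.
Slope continuity at B: θ_0 = M_B·6.167/EI, so M_B = 306.7/6.167 = 49.73 kN·m (hogging).
Span AB, ΣM about A with M_B applied at B: R_B^{AB}·12 = 0 + 49.73, so R_B^{AB} = 4.144 kN and R_A = 0 − 4.144 = -4.144 kN.
Span BC, ΣM about C: R_B^{BC}·6.5 = 566.1 + 49.73, so R_B^{BC} = 94.75 kN and R_C = 174.2 − 94.75 = 79.45 kN.
R_B = 4.144 + 94.75 = 98.89 kN.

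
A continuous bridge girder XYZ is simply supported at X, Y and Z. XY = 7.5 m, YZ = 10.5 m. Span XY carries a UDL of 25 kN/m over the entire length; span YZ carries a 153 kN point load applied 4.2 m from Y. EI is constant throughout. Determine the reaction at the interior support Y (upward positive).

R_Y = 243.4 kN

Release continuity at Y by inserting a hinge; the redundant is the internal moment M_Y. The primary structure is two simply-supported spans XY and YZ.
Discontinuity in slope at Y on the released structure — sum the simple-span end rotations:
  span XY: UDL 25: wL³/(24EI) = 439.5/EI
  span YZ: point load 153 at a = 4.2: Pab(L + b)/(6LEI) = 1080/EI
  relative rotation θ_0 = (439.5 + 1080)/EI = 1519/EI
A unit hogging moment at Y produces rotation L₁/(3EI) + L₂/(3EI) = 6/EI.
Slope continuity at Y: θ_0 = M_Y·6/EI, so M_Y = 1519/6 = 253.2 kN·m (hogging).
Span XY, ΣM about X with M_Y applied at Y: R_Y^{XY}·7.5 = 703.1 + 253.2, so R_Y^{XY} = 127.5 kN and R_X = 187.5 − 127.5 = 59.99 kN.
Span YZ, ΣM about Z: R_Y^{YZ}·10.5 = 963.9 + 253.2, so R_Y^{YZ} = 115.9 kN and R_Z = 153 − 115.9 = 37.09 kN.
R_Y = 127.5 + 115.9 = 243.4 kN.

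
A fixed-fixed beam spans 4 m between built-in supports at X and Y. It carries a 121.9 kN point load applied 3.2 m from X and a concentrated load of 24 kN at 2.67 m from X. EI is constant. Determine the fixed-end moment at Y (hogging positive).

Take the two fixed-end moments M_X, M_Y as redundants; the released structure is the simple span XY.
On the primary (simply-supported) span, the end slopes from the loading are:
  at X: point load 121.9 at a = 3.2: Pab(L + b)/(6LEI) = 62.41/EI
  at Y: point load 121.9 at a = 3.2: Pab(L + a)/(6LEI) = 93.62/EI
  at X: point load 24 at a = 2.67: Pab(L + b)/(6LEI) = 18.93/EI
  at Y: point load 24 at a = 2.67: Pab(L + a)/(6LEI) = 23.69/EI
  θ_X0 = 81.34/EI,  θ_Y0 = 117.3/EI
Flexibility coefficients: a unit moment at one end gives L/(3EI) there and L/(6EI) at the far end, so f₁₁ = f₂₂ = 1.333/EI and f₁₂ = f₂₁ = 0.6667/EI.
Compatibility — zero rotation at each built-in end:
  1.333 M_X + 0.6667 M_Y = 81.34
  0.6667 M_X + 1.333 M_Y = 117.3
Solving the pair gives M_X = 22.69 kN·m and M_Y = 76.63 kN·m (hogging).

M_Y = 76.63 kN·m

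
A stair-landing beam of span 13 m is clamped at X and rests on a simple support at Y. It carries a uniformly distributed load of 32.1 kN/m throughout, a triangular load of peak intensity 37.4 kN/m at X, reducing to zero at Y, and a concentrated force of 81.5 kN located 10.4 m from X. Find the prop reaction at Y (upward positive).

Remove the prop at Y; the released (primary) structure is a cantilever built in at X.
Downward deflection at the released point Y due to the loads:
  UDL 32.1: wL⁴/(8EI) = 114601/EI
  triangular load, peak 37.4 at the fixed end: w₀L⁴/(30EI) = 35606/EI
  point load 81.5 at a = 10.4: Pa²(3L − a)/(6EI) = 42018/EI
  δ_0 = 192225/EI
Tip deflection under a unit load at Y: L³/(3EI) = 732.3/EI.
Compatibility at Y: δ_0 − R_Y·δ_{YY} = 0, so R_Y = 192225/732.3 = 262.5 kN.

R_Y = 262.5 kN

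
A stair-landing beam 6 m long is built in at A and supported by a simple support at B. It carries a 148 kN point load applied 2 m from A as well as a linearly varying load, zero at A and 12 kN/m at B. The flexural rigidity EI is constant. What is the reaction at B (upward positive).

Choose R_B as the redundant. The primary structure is the cantilever fixed at A.
Primary-structure tip deflection at B by superposition:
  point load 148 at a = 2: Pa²(3L − a)/(6EI) = 1579/EI
  triangular load, peak 12 at the free end: 11w₀L⁴/(120EI) = 1426/EI
  δ_0 = 3004/EI
Tip deflection under a unit load at B: L³/(3EI) = 72/EI.
The prop prevents deflection at B: R_B = δ_0/δ_{BB} = 3004/72 = 41.73 kN.

R_B = 41.73 kN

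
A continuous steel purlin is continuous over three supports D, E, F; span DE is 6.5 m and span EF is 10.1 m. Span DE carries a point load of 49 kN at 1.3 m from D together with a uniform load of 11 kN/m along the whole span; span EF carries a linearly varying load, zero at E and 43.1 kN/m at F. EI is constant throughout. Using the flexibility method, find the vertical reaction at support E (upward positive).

Insert a hinge at E; M_E is the redundant, and each span becomes simply supported.
Rotations at E on the released spans (each span's end-slope, ×1/EI):
  span DE: point load 49 at a = 1.3: Pab(L + a)/(6LEI) = 66.25/EI
  span DE: UDL 11: wL³/(24EI) = 125.9/EI
  span EF: triangular load, peak 43.1: 7w₀L³/(360EI) = 863.4/EI
  relative rotation θ_0 = (192.1 + 863.4)/EI = 1056/EI
A unit hogging moment at E produces rotation L₁/(3EI) + L₂/(3EI) = 5.533/EI.
Compatibility: M_E·(L₁+L₂)/(3EI) = θ_0, giving M_E = 190.8 kN·m (hogging).
Span DE, ΣM about D with M_E applied at E: R_E^{DE}·6.5 = 296.1 + 190.8, so R_E^{DE} = 74.9 kN and R_D = 120.5 − 74.9 = 45.6 kN.
Span EF, ΣM about F: R_E^{EF}·10.1 = 732.8 + 190.8, so R_E^{EF} = 91.44 kN and R_F = 217.7 − 91.44 = 126.2 kN.
R_E = 74.9 + 91.44 = 166.3 kN.

R_E = 166.3 kN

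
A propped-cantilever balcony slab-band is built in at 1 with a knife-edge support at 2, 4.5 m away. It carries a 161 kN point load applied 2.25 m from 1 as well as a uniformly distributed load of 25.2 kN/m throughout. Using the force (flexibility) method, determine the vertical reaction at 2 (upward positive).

R_2 = 92.84 kN

Release the roller at 2. Primary structure: cantilever fixed at 1.
Free-end deflection of the primary structure under the applied loading (downward +):
  point load 161 at a = 2.25: Pa²(3L − a)/(6EI) = 1528/EI
  UDL 25.2: wL⁴/(8EI) = 1292/EI
  δ_0 = 2820/EI
Tip deflection under a unit load at 2: L³/(3EI) = 30.38/EI.
Compatibility at 2: δ_0 − R_2·δ_{22} = 0, so R_2 = 2820/30.38 = 92.84 kN.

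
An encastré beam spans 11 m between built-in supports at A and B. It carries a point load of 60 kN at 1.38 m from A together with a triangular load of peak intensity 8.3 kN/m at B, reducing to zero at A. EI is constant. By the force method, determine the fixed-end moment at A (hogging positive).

M_A = 96.8 kN·m

Take the two fixed-end moments M_A, M_B as redundants; the released structure is the simple span AB.
On the primary (simply-supported) span, the end slopes from the loading are:
  at A: point load 60 at a = 1.38: Pab(L + b)/(6LEI) = 248.9/EI
  at B: point load 60 at a = 1.38: Pab(L + a)/(6LEI) = 149.4/EI
  at A: triangular load, peak 8.3: 7w₀L³/(360EI) = 214.8/EI
  at B: triangular load, peak 8.3: w₀L³/(45EI) = 245.5/EI
  θ_A0 = 463.7/EI,  θ_B0 = 394.9/EI
Flexibility coefficients: a unit moment at one end gives L/(3EI) there and L/(6EI) at the far end, so f₁₁ = f₂₂ = 3.667/EI and f₁₂ = f₂₁ = 1.833/EI.
Compatibility — zero rotation at each built-in end:
  3.667 M_A + 1.833 M_B = 463.7
  1.833 M_A + 3.667 M_B = 394.9
Solving the pair gives M_A = 96.8 kN·m and M_B = 59.3 kN·m (hogging).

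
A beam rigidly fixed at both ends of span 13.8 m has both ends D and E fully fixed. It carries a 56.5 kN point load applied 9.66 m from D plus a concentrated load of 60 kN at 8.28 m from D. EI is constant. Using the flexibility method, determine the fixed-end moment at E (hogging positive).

M_E = 233.8 kN·m

Release both end moments; the primary structure is a simply-supported span DE with redundants M_D and M_E.
Simple-span end rotations at D and E under the given loads:
  at D: point load 56.5 at a = 9.66: Pab(L + b)/(6LEI) = 489.6/EI
  at E: point load 56.5 at a = 9.66: Pab(L + a)/(6LEI) = 640.2/EI
  at D: point load 60 at a = 8.28: Pab(L + b)/(6LEI) = 639.9/EI
  at E: point load 60 at a = 8.28: Pab(L + a)/(6LEI) = 731.3/EI
  θ_D0 = 1129/EI,  θ_E0 = 1372/EI
Flexibility coefficients: a unit moment at one end gives L/(3EI) there and L/(6EI) at the far end, so f₁₁ = f₂₂ = 4.6/EI and f₁₂ = f₂₁ = 2.3/EI.
Compatibility — zero rotation at each built-in end:
  4.6 M_D + 2.3 M_E = 1129
  2.3 M_D + 4.6 M_E = 1372
Solving the pair gives M_D = 128.6 kN·m and M_E = 233.8 kN·m (hogging).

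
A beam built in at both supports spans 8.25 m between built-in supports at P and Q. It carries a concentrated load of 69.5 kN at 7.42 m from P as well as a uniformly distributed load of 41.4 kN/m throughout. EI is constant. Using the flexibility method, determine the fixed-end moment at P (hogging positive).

M_P = 240 kN·m

Release both end moments; the primary structure is a simply-supported span PQ with redundants M_P and M_Q.
On the primary (simply-supported) span, the end slopes from the loading are:
  at P: point load 69.5 at a = 7.42: Pab(L + b)/(6LEI) = 78.51/EI
  at Q: point load 69.5 at a = 7.42: Pab(L + a)/(6LEI) = 135.5/EI
  at P: UDL 41.4: wL³/(24EI) = 968.6/EI
  at Q: UDL 41.4: wL³/(24EI) = 968.6/EI
  θ_P0 = 1047/EI,  θ_Q0 = 1104/EI
Flexibility coefficients: a unit moment at one end gives L/(3EI) there and L/(6EI) at the far end, so f₁₁ = f₂₂ = 2.75/EI and f₁₂ = f₂₁ = 1.375/EI.
Compatibility — zero rotation at each built-in end:
  2.75 M_P + 1.375 M_Q = 1047
  1.375 M_P + 2.75 M_Q = 1104
Solving the pair gives M_P = 240 kN·m and M_Q = 281.5 kN·m (hogging).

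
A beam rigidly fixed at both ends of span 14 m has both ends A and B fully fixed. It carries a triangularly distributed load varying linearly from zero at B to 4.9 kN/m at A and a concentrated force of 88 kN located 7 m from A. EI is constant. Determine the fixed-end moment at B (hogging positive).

Release both end moments; the primary structure is a simply-supported span AB with redundants M_A and M_B.
Simple-span end rotations at A and B under the given loads:
  at A: triangular load, peak 4.9: w₀L³/(45EI) = 298.8/EI
  at B: triangular load, peak 4.9: 7w₀L³/(360EI) = 261.4/EI
  at A: point load 88 at a = 7: Pab(L + b)/(6LEI) = 1078/EI
  at B: point load 88 at a = 7: Pab(L + a)/(6LEI) = 1078/EI
  θ_A0 = 1377/EI,  θ_B0 = 1339/EI
Flexibility coefficients: a unit moment at one end gives L/(3EI) there and L/(6EI) at the far end, so f₁₁ = f₂₂ = 4.667/EI and f₁₂ = f₂₁ = 2.333/EI.
Compatibility — zero rotation at each built-in end:
  4.667 M_A + 2.333 M_B = 1377
  2.333 M_A + 4.667 M_B = 1339
Solving the pair gives M_A = 202 kN·m and M_B = 186 kN·m (hogging).

M_B = 186 kN·m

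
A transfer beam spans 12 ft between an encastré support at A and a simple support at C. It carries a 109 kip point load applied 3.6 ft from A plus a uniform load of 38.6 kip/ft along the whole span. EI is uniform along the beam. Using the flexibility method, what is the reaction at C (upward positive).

R_C = 186.9 kip

Choose R_C as the redundant. The primary structure is the cantilever fixed at A.
Primary-structure tip deflection at C by superposition:
  point load 109 at a = 3.6: Pa²(3L − a)/(6EI) = 7628/EI
  UDL 38.6: wL⁴/(8EI) = 100051/EI
  δ_0 = 107679/EI
Flexibility coefficient — unit upward force at C: δ_{CC} = L³/(3EI) = 576/EI.
The prop prevents deflection at C: R_C = δ_0/δ_{CC} = 107679/576 = 186.9 kip.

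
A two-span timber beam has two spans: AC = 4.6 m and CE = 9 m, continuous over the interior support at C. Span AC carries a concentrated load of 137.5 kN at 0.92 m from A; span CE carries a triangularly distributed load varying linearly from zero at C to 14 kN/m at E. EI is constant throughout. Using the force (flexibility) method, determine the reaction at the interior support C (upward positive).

R_C = 69.63 kN

Take M_C as the redundant. Released structure: two simple spans AC and CE with a hinge at C.
End slopes at the hinge C, treating each span as simply supported:
  span AC: point load 137.5 at a = 0.92: Pab(L + a)/(6LEI) = 93.1/EI
  span CE: triangular load, peak 14: 7w₀L³/(360EI) = 198.4/EI
  relative rotation θ_0 = (93.1 + 198.4)/EI = 291.6/EI
A unit hogging moment at C produces rotation L₁/(3EI) + L₂/(3EI) = 4.533/EI.
Slope continuity at C: θ_0 = M_C·4.533/EI, so M_C = 291.6/4.533 = 64.31 kN·m (hogging).
Span AC, ΣM about A with M_C applied at C: R_C^{AC}·4.6 = 126.5 + 64.31, so R_C^{AC} = 41.48 kN and R_A = 137.5 − 41.48 = 96.02 kN.
Span CE, ΣM about E: R_C^{CE}·9 = 189 + 64.31, so R_C^{CE} = 28.15 kN and R_E = 63 − 28.15 = 34.85 kN.
R_C = 41.48 + 28.15 = 69.63 kN.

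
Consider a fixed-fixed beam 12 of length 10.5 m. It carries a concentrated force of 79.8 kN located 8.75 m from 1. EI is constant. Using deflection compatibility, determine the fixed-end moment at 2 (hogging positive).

M_2 = 96.98 kN·m

Take the two fixed-end moments M_1, M_2 as redundants; the released structure is the simple span 12.
End rotations of the released simple span under the applied load (×1/EI):
  at 1: point load 79.8 at a = 8.75: Pab(L + b)/(6LEI) = 237.6/EI
  at 2: point load 79.8 at a = 8.75: Pab(L + a)/(6LEI) = 373.4/EI
  θ_10 = 237.6/EI,  θ_20 = 373.4/EI
Flexibility coefficients: a unit moment at one end gives L/(3EI) there and L/(6EI) at the far end, so f₁₁ = f₂₂ = 3.5/EI and f₁₂ = f₂₁ = 1.75/EI.
Compatibility — zero rotation at each built-in end:
  3.5 M_1 + 1.75 M_2 = 237.6
  1.75 M_1 + 3.5 M_2 = 373.4
Solving the pair gives M_1 = 19.4 kN·m and M_2 = 96.98 kN·m (hogging).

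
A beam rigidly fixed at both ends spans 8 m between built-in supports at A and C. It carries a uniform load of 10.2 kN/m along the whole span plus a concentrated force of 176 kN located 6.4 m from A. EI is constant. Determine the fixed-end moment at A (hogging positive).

M_A = 99.46 kN·m

Take the two fixed-end moments M_A, M_C as redundants; the released structure is the simple span AC.
End rotations of the released simple span under the applied load (×1/EI):
  at A: UDL 10.2: wL³/(24EI) = 217.6/EI
  at C: UDL 10.2: wL³/(24EI) = 217.6/EI
  at A: point load 176 at a = 6.4: Pab(L + b)/(6LEI) = 360.4/EI
  at C: point load 176 at a = 6.4: Pab(L + a)/(6LEI) = 540.7/EI
  θ_A0 = 578/EI,  θ_C0 = 758.3/EI
Flexibility coefficients: a unit moment at one end gives L/(3EI) there and L/(6EI) at the far end, so f₁₁ = f₂₂ = 2.667/EI and f₁₂ = f₂₁ = 1.333/EI.
Compatibility — zero rotation at each built-in end:
  2.667 M_A + 1.333 M_C = 578
  1.333 M_A + 2.667 M_C = 758.3
Solving the pair gives M_A = 99.46 kN·m and M_C = 234.6 kN·m (hogging).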